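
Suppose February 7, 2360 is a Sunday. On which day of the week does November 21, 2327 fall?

Monday

Count forward from the earlier date (November 21, 2327) to the later (February 7, 2360):
From November 21, 2327 to November 21, 2359: 32 years, of which 8 contain a Feb 29 — 24×365 + 8×366 = 11688 days.
November 2359: 30 − 21 = 9 days remain.
Then December (31), January (31): 31 + 31 = 62 days.
February 1–7, 2360: 7 days (2360 is a leap year).
Residual: 78 days.
Total: 11766 days.
11766 mod 7 = 6, so 6 days before Sunday is Monday.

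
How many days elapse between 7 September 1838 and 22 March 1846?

From September 7, 1838 to September 7, 1845: 7 years, of which 2 contain a Feb 29 — 5×365 + 2×366 = 2557 days.
September 1845: 30 − 7 = 23 days remain.
Then October (31), November (30), December (31), January (31), February 1846 (28): 31 + 30 + 31 + 31 + 28 = 151 days.
March 1–22, 1846: 22 days.
Residual: 196 days.
Total: 2753 days.

2753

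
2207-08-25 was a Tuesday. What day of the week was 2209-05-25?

Thursday

Day-of-year of August 25, 2207: 237.
Day-of-year of May 25, 2209: 145.
2207 has 365 days, so 365 − 237 = 128 days remain in 2207.
Full years: 2208: 366. Sum = 366.
Total: 128 + 366 + 145 = 639 days.
639 mod 7 = 2, so 2 days after Tuesday is Thursday.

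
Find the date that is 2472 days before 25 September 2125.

19 December 2118

Count 2472 days before September 25, 2125:
Day-of-year of December 19, 2118: 353.
Day-of-year of September 25, 2125: 268.
2118 has 365 days, so 365 − 353 = 12 days remain in 2118.
Full years: 2119: 365; 2120: 366; 2121: 365; 2122: 365; 2123: 365; 2124: 366. Sum = 2192.
Total: 12 + 2192 + 268 = 2472 days.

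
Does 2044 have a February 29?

2044 is a leap year.

Yes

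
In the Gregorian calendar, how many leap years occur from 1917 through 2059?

Years divisible by 4: 1920, 1924, …, 2056 — 35 in all.
2000 is divisible by 400, so still leap.
No century exceptions apply. Count: 35.

35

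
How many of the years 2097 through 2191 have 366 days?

22

Years divisible by 4: 2100, 2104, …, 2188 — 23 in all.
Of these, 2100 is divisible by 100 but not 400, so not leap.
Leap years: 23 − 1 = 22.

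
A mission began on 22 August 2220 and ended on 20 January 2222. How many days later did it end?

516

August 22, 2220 → August 22, 2221: 365 days.
August 2221: 31 − 22 = 9 days remain.
Then September (30), October (31), November (30), December (31): 30 + 31 + 30 + 31 = 122 days.
January 1–20, 2222: 20 days.
Residual: 151 days.
Total: 516 days.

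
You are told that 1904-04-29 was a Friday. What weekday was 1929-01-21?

Day-of-year of April 29, 1904: 120.
Day-of-year of January 21, 1929: 21.
1904 has 366 days, so 366 − 120 = 246 days remain in 1904.
Full years 1905–1928: 18 common + 6 leap = 18×365 + 6×366 = 8766 days.
Total: 246 + 8766 + 21 = 9033 days.
9033 mod 7 = 3, so 3 days after Friday is Monday.

Monday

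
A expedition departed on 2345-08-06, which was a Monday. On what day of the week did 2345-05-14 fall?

Monday

Count forward from the earlier date (May 14, 2345) to the later (August 6, 2345):
May 2345: 31 − 14 = 17 days remain.
Then June (30), July (31): 30 + 31 = 61 days.
August 1–6, 2345: 6 days.
Total: 17 + 61 + 6 = 84 days.
84 is a multiple of 7, so 2345-05-14 falls on the same weekday: Monday.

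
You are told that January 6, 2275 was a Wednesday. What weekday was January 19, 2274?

Count forward from the earlier date (January 19, 2274) to the later (January 6, 2275):
January 2274: 31 − 19 = 12 days remain.
Then 11 full months totalling 334 days.
January 1–6, 2275: 6 days.
Residual: 352 days.
Total: 352 days.
352 mod 7 = 2, so 2 days before Wednesday is Monday.

Monday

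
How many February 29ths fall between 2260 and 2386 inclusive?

31

Years divisible by 4: 2260, 2264, …, 2384 — 32 in all.
Of these, 2300 is divisible by 100 but not 400, so not leap.
Leap years: 32 − 1 = 31.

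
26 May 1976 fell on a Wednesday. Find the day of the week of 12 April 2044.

Tuesday

Day-of-year of May 26, 1976: 147.
Day-of-year of April 12, 2044: 103.
1976 has 366 days, so 366 − 147 = 219 days remain in 1976.
Full years 1977–2043: 51 common + 16 leap = 51×365 + 16×366 = 24471 days.
Total: 219 + 24471 + 103 = 24793 days.
24793 mod 7 = 6, so 6 days after Wednesday is Tuesday.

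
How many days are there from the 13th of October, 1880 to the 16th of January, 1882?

Day-of-year of October 13, 1880: 287.
Day-of-year of January 16, 1882: 16.
1880 has 366 days, so 366 − 287 = 79 days remain in 1880.
Full years: 1881: 365. Sum = 365.
Total: 79 + 365 + 16 = 460 days.

460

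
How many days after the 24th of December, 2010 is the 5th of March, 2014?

Day-of-year of December 24, 2010: 358.
Day-of-year of March 5, 2014: 64.
2010 has 365 days, so 365 − 358 = 7 days remain in 2010.
Full years: 2011: 365; 2012: 366; 2013: 365. Sum = 1096.
Total: 7 + 1096 + 64 = 1167 days.

1167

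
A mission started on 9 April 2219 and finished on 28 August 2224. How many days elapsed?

April 9, 2219 → April 9, 2220: 366 days (2220 is a leap year).
April 9, 2220 → April 9, 2221: 365 days.
April 9, 2221 → April 9, 2222: 365 days.
April 9, 2222 → April 9, 2223: 365 days.
April 9, 2223 → April 9, 2224: 366 days (2224 is a leap year).
April 2224: 30 − 9 = 21 days remain.
Then May (31), June (30), July (31): 31 + 30 + 31 = 92 days.
August 1–28, 2224: 28 days.
Residual: 141 days.
Total: 1968 days.

1968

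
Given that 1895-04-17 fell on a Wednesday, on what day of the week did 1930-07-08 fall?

From April 17, 1895 to April 17, 1930: 35 years, of which 8 contain a Feb 29 — 27×365 + 8×366 = 12783 days.
(1900 is not a leap year (divisible by 100 but not 400).)
April 1930: 30 − 17 = 13 days remain.
Then May (31), June (30): 31 + 30 = 61 days.
July 1–8, 1930: 8 days.
Residual: 82 days.
Total: 12865 days.
12865 mod 7 = 6, so 6 days after Wednesday is Tuesday.

Tuesday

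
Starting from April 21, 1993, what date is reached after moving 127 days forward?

August 26, 1993

Count 127 days after April 21, 1993:
April 1993: 30 − 21 = 9 days remain.
Then May (31), June (30), July (31): 31 + 30 + 31 = 92 days.
August 1–26, 1993: 26 days.
Total: 9 + 92 + 26 = 127 days.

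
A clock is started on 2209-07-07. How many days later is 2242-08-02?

From July 7, 2209 to July 7, 2242: 33 years, of which 8 contain a Feb 29 — 25×365 + 8×366 = 12053 days.
July 2242: 31 − 7 = 24 days remain.
August 1–2, 2242: 2 days.
Residual: 26 days.
Total: 12079 days.

12079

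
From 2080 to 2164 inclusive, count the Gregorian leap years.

Years divisible by 4: 2080, 2084, …, 2164 — 22 in all.
Of these, 2100 is divisible by 100 but not 400, so not leap.
Leap years: 22 − 1 = 21.

21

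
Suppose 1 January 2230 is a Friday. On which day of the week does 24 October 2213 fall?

Count forward from the earlier date (October 24, 2213) to the later (January 1, 2230):
From October 24, 2213 to October 24, 2229: 16 years, of which 4 contain a Feb 29 — 12×365 + 4×366 = 5844 days.
October 2229: 31 − 24 = 7 days remain.
Then November (30), December (31): 30 + 31 = 61 days.
January 1, 2230: 1 day.
Residual: 69 days.
Total: 5913 days.
5913 mod 7 = 5, so 5 days before Friday is Sunday.

Sunday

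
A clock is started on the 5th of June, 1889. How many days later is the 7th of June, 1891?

732

June 5, 1889 → June 5, 1890: 365 days.
June 5, 1890 → June 5, 1891: 365 days.
Within June 1891: 7 − 5 = 2 days.
Total: 732 days.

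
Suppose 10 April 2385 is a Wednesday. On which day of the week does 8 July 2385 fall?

April 2385: 30 − 10 = 20 days remain.
Then May (31), June (30): 31 + 30 = 61 days.
July 1–8, 2385: 8 days.
Total: 20 + 61 + 8 = 89 days.
89 mod 7 = 5, so 5 days after Wednesday is Monday.

Monday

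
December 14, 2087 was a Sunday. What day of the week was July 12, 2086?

Count forward from the earlier date (July 12, 2086) to the later (December 14, 2087):
July 12, 2086 → July 12, 2087: 365 days.
July 2087: 31 − 12 = 19 days remain.
Then August (31), September (30), October (31), November (30): 31 + 30 + 31 + 30 = 122 days.
December 1–14, 2087: 14 days.
Residual: 155 days.
Total: 520 days.
520 mod 7 = 2, so 2 days before Sunday is Friday.

Friday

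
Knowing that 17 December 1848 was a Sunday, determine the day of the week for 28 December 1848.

Thursday

Within December 1848: 28 − 17 = 11 days.
11 mod 7 = 4, so 4 days after Sunday is Thursday.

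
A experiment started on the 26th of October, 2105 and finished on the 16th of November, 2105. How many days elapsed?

October 2105: 31 − 26 = 5 days remain.
November 1–16, 2105: 16 days.
Total: 5 + 16 = 21 days.

21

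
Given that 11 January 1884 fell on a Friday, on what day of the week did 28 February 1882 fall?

Count forward from the earlier date (February 28, 1882) to the later (January 11, 1884):
Day-of-year of February 28, 1882: 59.
Day-of-year of January 11, 1884: 11.
1882 has 365 days, so 365 − 59 = 306 days remain in 1882.
Full years: 1883: 365. Sum = 365.
Total: 306 + 365 + 11 = 682 days.
682 mod 7 = 3, so 3 days before Friday is Tuesday.

Tuesday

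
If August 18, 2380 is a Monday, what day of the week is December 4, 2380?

Thursday

August 2380: 31 − 18 = 13 days remain.
Then September (30), October (31), November (30): 30 + 31 + 30 = 91 days.
December 1–4, 2380: 4 days.
Total: 13 + 91 + 4 = 108 days.
108 mod 7 = 3, so 3 days after Monday is Thursday.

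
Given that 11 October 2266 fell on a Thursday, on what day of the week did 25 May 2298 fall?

From October 11, 2266 to October 11, 2297: 31 years, of which 8 contain a Feb 29 — 23×365 + 8×366 = 11323 days.
October 2297: 31 − 11 = 20 days remain.
Then November (30), December (31), January (31), February 2298 (28), March (31), April (30): 30 + 31 + 31 + 28 + 31 + 30 = 181 days.
May 1–25, 2298: 25 days.
Residual: 226 days.
Total: 11549 days.
11549 mod 7 = 6, so 6 days after Thursday is Wednesday.

Wednesday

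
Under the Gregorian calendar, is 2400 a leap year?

Yes

2400 is a leap year (divisible by 400).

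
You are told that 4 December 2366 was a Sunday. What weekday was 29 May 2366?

Count forward from the earlier date (May 29, 2366) to the later (December 4, 2366):
May 2366: 31 − 29 = 2 days remain.
Then June (30), July (31), August (31), September (30), October (31), November (30): 30 + 31 + 31 + 30 + 31 + 30 = 183 days.
December 1–4, 2366: 4 days.
Total: 2 + 183 + 4 = 189 days.
189 is a multiple of 7, so 29 May 2366 falls on the same weekday: Sunday.

Sunday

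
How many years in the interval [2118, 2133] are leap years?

Years divisible by 4 in [2118, 2133]: 2120, 2124, 2128, 2132.
No century exceptions apply. Count: 4.

4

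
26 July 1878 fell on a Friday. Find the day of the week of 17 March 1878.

Sunday

Count forward from the earlier date (March 17, 1878) to the later (July 26, 1878):
March 1878: 31 − 17 = 14 days remain.
Then April (30), May (31), June (30): 30 + 31 + 30 = 91 days.
July 1–26, 1878: 26 days.
Total: 14 + 91 + 26 = 131 days.
131 mod 7 = 5, so 5 days before Friday is Sunday.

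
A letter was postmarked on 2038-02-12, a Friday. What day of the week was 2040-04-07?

Day-of-year of February 12, 2038: 43.
Day-of-year of April 7, 2040: 98.
2038 has 365 days, so 365 − 43 = 322 days remain in 2038.
Full years: 2039: 365. Sum = 365.
Total: 322 + 365 + 98 = 785 days.
785 mod 7 = 1, so 1 day after Friday is Saturday.

Saturday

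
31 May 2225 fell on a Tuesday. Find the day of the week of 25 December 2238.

From May 31, 2225 to May 31, 2238: 13 years, of which 3 contain a Feb 29 — 10×365 + 3×366 = 4748 days.
May 2238: 31 − 31 = 0 days remain.
Then June (30), July (31), August (31), September (30), October (31), November (30): 30 + 31 + 31 + 30 + 31 + 30 = 183 days.
December 1–25, 2238: 25 days.
Residual: 208 days.
Total: 4956 days.
4956 is a multiple of 7, so 25 December 2238 falls on the same weekday: Tuesday.

Tuesday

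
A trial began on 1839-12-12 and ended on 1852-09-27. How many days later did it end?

Day-of-year of December 12, 1839: 346.
Day-of-year of September 27, 1852: 271.
1839 has 365 days, so 365 − 346 = 19 days remain in 1839.
Full years 1840–1851: 9 common + 3 leap = 9×365 + 3×366 = 4383 days.
Total: 19 + 4383 + 271 = 4673 days.

4673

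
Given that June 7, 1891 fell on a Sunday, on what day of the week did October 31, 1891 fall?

June 1891: 30 − 7 = 23 days remain.
Then July (31), August (31), September (30): 31 + 31 + 30 = 92 days.
October 1–31, 1891: 31 days.
Total: 23 + 92 + 31 = 146 days.
146 mod 7 = 6, so 6 days after Sunday is Saturday.

Saturday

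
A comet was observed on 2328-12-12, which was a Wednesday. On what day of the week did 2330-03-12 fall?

Day-of-year of December 12, 2328: 347.
Day-of-year of March 12, 2330: 71.
2328 has 366 days, so 366 − 347 = 19 days remain in 2328.
Full years: 2329: 365. Sum = 365.
Total: 19 + 365 + 71 = 455 days.
455 is a multiple of 7, so 2330-03-12 falls on the same weekday: Wednesday.

Wednesday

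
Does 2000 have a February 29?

Yes

2000 is a leap year (divisible by 400).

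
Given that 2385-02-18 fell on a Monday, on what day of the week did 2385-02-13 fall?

Wednesday

Count forward from the earlier date (February 13, 2385) to the later (February 18, 2385):
Within February 2385: 18 − 13 = 5 days.
5 mod 7 = 5, so 5 days before Monday is Wednesday.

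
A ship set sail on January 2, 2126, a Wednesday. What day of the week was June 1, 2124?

Thursday

Count forward from the earlier date (June 1, 2124) to the later (January 2, 2126):
June 2124: 30 − 1 = 29 days remain.
Then 18 full months totalling 549 days.
January 1–2, 2126: 2 days.
Total: 29 + 549 + 2 = 580 days.
580 mod 7 = 6, so 6 days before Wednesday is Thursday.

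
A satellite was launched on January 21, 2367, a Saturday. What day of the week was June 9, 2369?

January 21, 2367 → January 21, 2368: 365 days.
January 21, 2368 → January 21, 2369: 366 days (2368 is a leap year).
January 2369: 31 − 21 = 10 days remain.
Then February 2369 (28), March (31), April (30), May (31): 28 + 31 + 30 + 31 = 120 days.
June 1–9, 2369: 9 days.
Residual: 139 days.
Total: 870 days.
870 mod 7 = 2, so 2 days after Saturday is Monday.

Monday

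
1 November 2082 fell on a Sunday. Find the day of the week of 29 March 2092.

From November 1, 2082 to November 1, 2091: 9 years, of which 2 contain a Feb 29 — 7×365 + 2×366 = 3287 days.
November 2091: 30 − 1 = 29 days remain.
Then December (31), January (31), February 2092 (29): 31 + 31 + 29 = 91 days.
March 1–29, 2092: 29 days.
Residual: 149 days.
Total: 3436 days.
3436 mod 7 = 6, so 6 days after Sunday is Saturday.

Saturday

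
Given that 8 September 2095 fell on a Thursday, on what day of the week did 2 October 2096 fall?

Day-of-year of September 8, 2095: 251.
Day-of-year of October 2, 2096: 276.
2095 has 365 days, so 365 − 251 = 114 days remain in 2095.
Total: 114 + 276 = 390 days.
390 mod 7 = 5, so 5 days after Thursday is Tuesday.

Tuesday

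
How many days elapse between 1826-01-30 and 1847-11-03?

7947

Day-of-year of January 30, 1826: 30.
Day-of-year of November 3, 1847: 307.
1826 has 365 days, so 365 − 30 = 335 days remain in 1826.
Full years 1827–1846: 15 common + 5 leap = 15×365 + 5×366 = 7305 days.
Total: 335 + 7305 + 307 = 7947 days.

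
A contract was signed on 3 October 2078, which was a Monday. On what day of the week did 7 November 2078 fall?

October 2078: 31 − 3 = 28 days remain.
November 1–7, 2078: 7 days.
Total: 28 + 7 = 35 days.
35 is a multiple of 7, so 7 November 2078 falls on the same weekday: Monday.

Monday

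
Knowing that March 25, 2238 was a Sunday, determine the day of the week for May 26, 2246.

Tuesday

Day-of-year of March 25, 2238: 84.
Day-of-year of May 26, 2246: 146.
2238 has 365 days, so 365 − 84 = 281 days remain in 2238.
Full years 2239–2245: 5 common + 2 leap = 5×365 + 2×366 = 2557 days.
Total: 281 + 2557 + 146 = 2984 days.
2984 mod 7 = 2, so 2 days after Sunday is Tuesday.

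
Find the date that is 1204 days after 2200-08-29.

2203-12-16

Count 1204 days after August 29, 2200:
August 29, 2200 → August 29, 2201: 365 days.
August 29, 2201 → August 29, 2202: 365 days.
August 29, 2202 → August 29, 2203: 365 days.
August 2203: 31 − 29 = 2 days remain.
Then September (30), October (31), November (30): 30 + 31 + 30 = 91 days.
December 1–16, 2203: 16 days.
Residual: 109 days.
Total: 1204 days.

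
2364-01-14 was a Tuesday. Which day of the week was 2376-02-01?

Sunday

From January 14, 2364 to January 14, 2376: 12 years, of which 3 contain a Feb 29 — 9×365 + 3×366 = 4383 days.
January 2376: 31 − 14 = 17 days remain.
February 1, 2376: 1 day (2376 is a leap year).
Residual: 18 days.
Total: 4401 days.
4401 mod 7 = 5, so 5 days after Tuesday is Sunday.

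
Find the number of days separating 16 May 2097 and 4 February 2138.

From May 16, 2097 to May 16, 2137: 40 years, of which 9 contain a Feb 29 — 31×365 + 9×366 = 14609 days.
(2100 is not a leap year (divisible by 100 but not 400).)
May 2137: 31 − 16 = 15 days remain.
Then June (30), July (31), August (31), September (30), October (31), November (30), December (31), January (31): 30 + 31 + 31 + 30 + 31 + 30 + 31 + 31 = 245 days.
February 1–4, 2138: 4 days (2138 is not a leap year).
Residual: 264 days.
Total: 14873 days.

14873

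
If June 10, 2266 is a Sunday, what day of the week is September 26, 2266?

June 2266: 30 − 10 = 20 days remain.
Then July (31), August (31): 31 + 31 = 62 days.
September 1–26, 2266: 26 days.
Total: 20 + 62 + 26 = 108 days.
108 mod 7 = 3, so 3 days after Sunday is Wednesday.

Wednesday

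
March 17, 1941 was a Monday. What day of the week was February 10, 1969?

Monday

From March 17, 1941 to March 17, 1968: 27 years, of which 7 contain a Feb 29 — 20×365 + 7×366 = 9862 days.
March 1968: 31 − 17 = 14 days remain.
Then 10 full months totalling 306 days.
February 1–10, 1969: 10 days (1969 is not a leap year).
Residual: 330 days.
Total: 10192 days.
10192 is a multiple of 7, so February 10, 1969 falls on the same weekday: Monday.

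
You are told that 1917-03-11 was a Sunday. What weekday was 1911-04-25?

Count forward from the earlier date (April 25, 1911) to the later (March 11, 1917):
April 25, 1911 → April 25, 1912: 366 days (1912 is a leap year).
April 25, 1912 → April 25, 1913: 365 days.
April 25, 1913 → April 25, 1914: 365 days.
April 25, 1914 → April 25, 1915: 365 days.
April 25, 1915 → April 25, 1916: 366 days (1916 is a leap year).
April 1916: 30 − 25 = 5 days remain.
Then 10 full months totalling 304 days.
March 1–11, 1917: 11 days.
Residual: 320 days.
Total: 2147 days.
2147 mod 7 = 5, so 5 days before Sunday is Tuesday.

Tuesday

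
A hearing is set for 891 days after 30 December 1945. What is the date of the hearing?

8 June 1948

Count 891 days after December 30, 1945:
December 30, 1945 → December 30, 1946: 365 days.
December 30, 1946 → December 30, 1947: 365 days.
December 1947: 31 − 30 = 1 day remains.
Then January (31), February 1948 (29), March (31), April (30), May (31): 31 + 29 + 31 + 30 + 31 = 152 days.
June 1–8, 1948: 8 days.
Residual: 161 days.
Total: 891 days.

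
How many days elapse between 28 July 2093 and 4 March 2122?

10445

Day-of-year of July 28, 2093: 209.
Day-of-year of March 4, 2122: 63.
2093 has 365 days, so 365 − 209 = 156 days remain in 2093.
Full years 2094–2121: 22 common + 6 leap = 22×365 + 6×366 = 10226 days.
Total: 156 + 10226 + 63 = 10445 days.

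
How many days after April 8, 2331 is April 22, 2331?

Within April 2331: 22 − 8 = 14 days.

14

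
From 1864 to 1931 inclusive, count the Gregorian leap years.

Years divisible by 4: 1864, 1868, …, 1928 — 17 in all.
Of these, 1900 is divisible by 100 but not 400, so not leap.
Leap years: 17 − 1 = 16.

16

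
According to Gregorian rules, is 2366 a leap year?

2366 is not a leap year.

No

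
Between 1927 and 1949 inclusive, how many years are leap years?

6

Years divisible by 4 in [1927, 1949]: 1928, 1932, 1936, 1940, 1944, 1948.
No century exceptions apply. Count: 6.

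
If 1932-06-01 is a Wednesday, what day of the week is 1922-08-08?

Tuesday

Count forward from the earlier date (August 8, 1922) to the later (June 1, 1932):
Day-of-year of August 8, 1922: 220.
Day-of-year of June 1, 1932: 153.
1922 has 365 days, so 365 − 220 = 145 days remain in 1922.
Full years 1923–1931: 7 common + 2 leap = 7×365 + 2×366 = 3287 days.
Total: 145 + 3287 + 153 = 3585 days.
3585 mod 7 = 1, so 1 day before Wednesday is Tuesday.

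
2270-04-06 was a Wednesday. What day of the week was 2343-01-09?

Day-of-year of April 6, 2270: 96.
Day-of-year of January 9, 2343: 9.
2270 has 365 days, so 365 − 96 = 269 days remain in 2270.
Full years 2271–2342: 55 common + 17 leap = 55×365 + 17×366 = 26297 days.
Total: 269 + 26297 + 9 = 26575 days.
26575 mod 7 = 3, so 3 days after Wednesday is Saturday.

Saturday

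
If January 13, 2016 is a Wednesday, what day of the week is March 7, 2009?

Saturday

Count forward from the earlier date (March 7, 2009) to the later (January 13, 2016):
March 7, 2009 → March 7, 2010: 365 days.
March 7, 2010 → March 7, 2011: 365 days.
March 7, 2011 → March 7, 2012: 366 days (2012 is a leap year).
March 7, 2012 → March 7, 2013: 365 days.
March 7, 2013 → March 7, 2014: 365 days.
March 7, 2014 → March 7, 2015: 365 days.
March 2015: 31 − 7 = 24 days remain.
Then 9 full months totalling 275 days.
January 1–13, 2016: 13 days.
Residual: 312 days.
Total: 2503 days.
2503 mod 7 = 4, so 4 days before Wednesday is Saturday.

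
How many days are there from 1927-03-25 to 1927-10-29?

March 1927: 31 − 25 = 6 days remain.
Then April (30), May (31), June (30), July (31), August (31), September (30): 30 + 31 + 30 + 31 + 31 + 30 = 183 days.
October 1–29, 1927: 29 days.
Total: 6 + 183 + 29 = 218 days.

218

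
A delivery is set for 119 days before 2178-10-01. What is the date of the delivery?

2178-06-04

Count 119 days before October 1, 2178:
June 2178: 30 − 4 = 26 days remain.
Then July (31), August (31), September (30): 31 + 31 + 30 = 92 days.
October 1, 2178: 1 day.
Total: 26 + 92 + 1 = 119 days.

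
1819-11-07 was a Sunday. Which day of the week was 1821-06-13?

Wednesday

Day-of-year of November 7, 1819: 311.
Day-of-year of June 13, 1821: 164.
1819 has 365 days, so 365 − 311 = 54 days remain in 1819.
Full years: 1820: 366. Sum = 366.
Total: 54 + 366 + 164 = 584 days.
584 mod 7 = 3, so 3 days after Sunday is Wednesday.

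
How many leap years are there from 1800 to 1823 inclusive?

Years divisible by 4 in [1800, 1823]: 1800, 1804, 1808, 1812, 1816, 1820.
Of these, 1800 is divisible by 100 but not 400, so not leap.
Leap years: 6 − 1 = 5.

5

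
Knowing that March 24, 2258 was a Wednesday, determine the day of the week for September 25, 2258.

Saturday

March 2258: 31 − 24 = 7 days remain.
Then April (30), May (31), June (30), July (31), August (31): 30 + 31 + 30 + 31 + 31 = 153 days.
September 1–25, 2258: 25 days.
Total: 7 + 153 + 25 = 185 days.
185 mod 7 = 3, so 3 days after Wednesday is Saturday.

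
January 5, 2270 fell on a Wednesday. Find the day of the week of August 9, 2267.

Friday

Count forward from the earlier date (August 9, 2267) to the later (January 5, 2270):
Day-of-year of August 9, 2267: 221.
Day-of-year of January 5, 2270: 5.
2267 has 365 days, so 365 − 221 = 144 days remain in 2267.
Full years: 2268: 366; 2269: 365. Sum = 731.
Total: 144 + 731 + 5 = 880 days.
880 mod 7 = 5, so 5 days before Wednesday is Friday.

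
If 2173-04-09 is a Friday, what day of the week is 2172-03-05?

Thursday

Count forward from the earlier date (March 5, 2172) to the later (April 9, 2173):
March 2172: 31 − 5 = 26 days remain.
Then 12 full months totalling 365 days.
April 1–9, 2173: 9 days.
Total: 26 + 365 + 9 = 400 days.
400 mod 7 = 1, so 1 day before Friday is Thursday.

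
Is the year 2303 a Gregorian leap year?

No

2303 is not a leap year.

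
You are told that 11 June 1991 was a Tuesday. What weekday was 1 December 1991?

June 1991: 30 − 11 = 19 days remain.
Then July (31), August (31), September (30), October (31), November (30): 31 + 31 + 30 + 31 + 30 = 153 days.
December 1, 1991: 1 day.
Total: 19 + 153 + 1 = 173 days.
173 mod 7 = 5, so 5 days after Tuesday is Sunday.

Sunday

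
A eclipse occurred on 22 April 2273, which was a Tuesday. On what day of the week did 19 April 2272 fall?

Count forward from the earlier date (April 19, 2272) to the later (April 22, 2273):
Day-of-year of April 19, 2272: 110.
Day-of-year of April 22, 2273: 112.
2272 has 366 days, so 366 − 110 = 256 days remain in 2272.
Total: 256 + 112 = 368 days.
368 mod 7 = 4, so 4 days before Tuesday is Friday.

Friday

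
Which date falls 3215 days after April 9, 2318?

January 27, 2327

Count 3215 days after April 9, 2318:
Day-of-year of April 9, 2318: 99.
Day-of-year of January 27, 2327: 27.
2318 has 365 days, so 365 − 99 = 266 days remain in 2318.
Full years 2319–2326: 6 common + 2 leap = 6×365 + 2×366 = 2922 days.
Total: 266 + 2922 + 27 = 3215 days.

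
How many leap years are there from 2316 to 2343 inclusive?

Years divisible by 4 in [2316, 2343]: 2316, 2320, 2324, 2328, 2332, 2336, 2340.
No century exceptions apply. Count: 7.

7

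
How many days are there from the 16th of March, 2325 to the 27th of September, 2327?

925

Day-of-year of March 16, 2325: 75.
Day-of-year of September 27, 2327: 270.
2325 has 365 days, so 365 − 75 = 290 days remain in 2325.
Full years: 2326: 365. Sum = 365.
Total: 290 + 365 + 270 = 925 days.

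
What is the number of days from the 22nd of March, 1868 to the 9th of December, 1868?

262

March 1868: 31 − 22 = 9 days remain.
Then April (30), May (31), June (30), July (31), August (31), September (30), October (31), November (30): 30 + 31 + 30 + 31 + 31 + 30 + 31 + 30 = 244 days.
December 1–9, 1868: 9 days.
Total: 9 + 244 + 9 = 262 days.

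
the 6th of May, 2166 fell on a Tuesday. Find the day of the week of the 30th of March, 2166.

Count forward from the earlier date (March 30, 2166) to the later (May 6, 2166):
March 2166: 31 − 30 = 1 day remains.
Then April (30): 30 days.
May 1–6, 2166: 6 days.
Total: 1 + 30 + 6 = 37 days.
37 mod 7 = 2, so 2 days before Tuesday is Sunday.

Sunday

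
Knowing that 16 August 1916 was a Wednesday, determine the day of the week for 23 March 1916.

Count forward from the earlier date (March 23, 1916) to the later (August 16, 1916):
March 1916: 31 − 23 = 8 days remain.
Then April (30), May (31), June (30), July (31): 30 + 31 + 30 + 31 = 122 days.
August 1–16, 1916: 16 days.
Total: 8 + 122 + 16 = 146 days.
146 mod 7 = 6, so 6 days before Wednesday is Thursday.

Thursday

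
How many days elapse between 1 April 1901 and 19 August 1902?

Day-of-year of April 1, 1901: 91.
Day-of-year of August 19, 1902: 231.
1901 has 365 days, so 365 − 91 = 274 days remain in 1901.
Total: 274 + 231 = 505 days.

505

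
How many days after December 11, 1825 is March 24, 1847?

7773

Day-of-year of December 11, 1825: 345.
Day-of-year of March 24, 1847: 83.
1825 has 365 days, so 365 − 345 = 20 days remain in 1825.
Full years 1826–1846: 16 common + 5 leap = 16×365 + 5×366 = 7670 days.
Total: 20 + 7670 + 83 = 7773 days.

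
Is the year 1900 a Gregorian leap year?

No

1900 is not a leap year (divisible by 100 but not 400).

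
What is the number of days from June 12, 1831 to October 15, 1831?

125

June 1831: 30 − 12 = 18 days remain.
Then July (31), August (31), September (30): 31 + 31 + 30 = 92 days.
October 1–15, 1831: 15 days.
Total: 18 + 92 + 15 = 125 days.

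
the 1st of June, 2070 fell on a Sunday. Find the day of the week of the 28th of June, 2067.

Tuesday

Count forward from the earlier date (June 28, 2067) to the later (June 1, 2070):
June 28, 2067 → June 28, 2068: 366 days (2068 is a leap year).
June 28, 2068 → June 28, 2069: 365 days.
June 2069: 30 − 28 = 2 days remain.
Then 11 full months totalling 335 days.
June 1, 2070: 1 day.
Residual: 338 days.
Total: 1069 days.
1069 mod 7 = 5, so 5 days before Sunday is Tuesday.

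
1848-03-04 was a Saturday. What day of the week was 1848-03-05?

Sunday

Within March 1848: 5 − 4 = 1 day.
1 mod 7 = 1, so 1 day after Saturday is Sunday.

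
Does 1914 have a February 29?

No

1914 is not a leap year.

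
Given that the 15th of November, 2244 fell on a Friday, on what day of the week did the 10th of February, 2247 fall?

November 15, 2244 → November 15, 2245: 365 days.
November 15, 2245 → November 15, 2246: 365 days.
November 2246: 30 − 15 = 15 days remain.
Then December (31), January (31): 31 + 31 = 62 days.
February 1–10, 2247: 10 days (2247 is not a leap year).
Residual: 87 days.
Total: 817 days.
817 mod 7 = 5, so 5 days after Friday is Wednesday.

Wednesday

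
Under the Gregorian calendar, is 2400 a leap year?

2400 is a leap year (divisible by 400).

Yes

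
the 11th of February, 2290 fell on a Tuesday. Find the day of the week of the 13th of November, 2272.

Wednesday

Count forward from the earlier date (November 13, 2272) to the later (February 11, 2290):
Day-of-year of November 13, 2272: 318.
Day-of-year of February 11, 2290: 42.
2272 has 366 days, so 366 − 318 = 48 days remain in 2272.
Full years 2273–2289: 13 common + 4 leap = 13×365 + 4×366 = 6209 days.
Total: 48 + 6209 + 42 = 6299 days.
6299 mod 7 = 6, so 6 days before Tuesday is Wednesday.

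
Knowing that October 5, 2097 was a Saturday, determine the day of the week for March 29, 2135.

From October 5, 2097 to October 5, 2134: 37 years, of which 8 contain a Feb 29 — 29×365 + 8×366 = 13513 days.
(2100 is not a leap year (divisible by 100 but not 400).)
October 2134: 31 − 5 = 26 days remain.
Then November (30), December (31), January (31), February 2135 (28): 30 + 31 + 31 + 28 = 120 days.
March 1–29, 2135: 29 days.
Residual: 175 days.
Total: 13688 days.
13688 mod 7 = 3, so 3 days after Saturday is Tuesday.

Tuesday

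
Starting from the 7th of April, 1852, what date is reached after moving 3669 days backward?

the 22nd of March, 1842

Count 3669 days before April 7, 1852:
Day-of-year of March 22, 1842: 81.
Day-of-year of April 7, 1852: 98.
1842 has 365 days, so 365 − 81 = 284 days remain in 1842.
Full years 1843–1851: 7 common + 2 leap = 7×365 + 2×366 = 3287 days.
Total: 284 + 3287 + 98 = 3669 days.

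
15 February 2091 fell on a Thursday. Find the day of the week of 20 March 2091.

Tuesday

February 2091: 28 − 15 = 13 days remain (2091 is not a leap year, so February has 28 days).
March 1–20, 2091: 20 days.
Total: 13 + 20 = 33 days.
33 mod 7 = 5, so 5 days after Thursday is Tuesday.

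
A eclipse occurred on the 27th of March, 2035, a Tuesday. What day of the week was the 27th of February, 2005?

Sunday

Count forward from the earlier date (February 27, 2005) to the later (March 27, 2035):
From February 27, 2005 to February 27, 2035: 30 years, of which 7 contain a Feb 29 — 23×365 + 7×366 = 10957 days.
February 2035: 28 − 27 = 1 day remains (2035 is not a leap year, so February has 28 days).
March 1–27, 2035: 27 days.
Residual: 28 days.
Total: 10985 days.
10985 mod 7 = 2, so 2 days before Tuesday is Sunday.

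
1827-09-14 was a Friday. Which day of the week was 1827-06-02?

Count forward from the earlier date (June 2, 1827) to the later (September 14, 1827):
June 1827: 30 − 2 = 28 days remain.
Then July (31), August (31): 31 + 31 = 62 days.
September 1–14, 1827: 14 days.
Total: 28 + 62 + 14 = 104 days.
104 mod 7 = 6, so 6 days before Friday is Saturday.

Saturday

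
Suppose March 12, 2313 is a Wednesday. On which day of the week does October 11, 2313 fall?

Saturday

March 2313: 31 − 12 = 19 days remain.
Then April (30), May (31), June (30), July (31), August (31), September (30): 30 + 31 + 30 + 31 + 31 + 30 = 183 days.
October 1–11, 2313: 11 days.
Total: 19 + 183 + 11 = 213 days.
213 mod 7 = 3, so 3 days after Wednesday is Saturday.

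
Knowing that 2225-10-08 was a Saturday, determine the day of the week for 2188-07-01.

Count forward from the earlier date (July 1, 2188) to the later (October 8, 2225):
Day-of-year of July 1, 2188: 183.
Day-of-year of October 8, 2225: 281.
2188 has 366 days, so 366 − 183 = 183 days remain in 2188.
Full years 2189–2224: 28 common + 8 leap = 28×365 + 8×366 = 13148 days.
Total: 183 + 13148 + 281 = 13612 days.
13612 mod 7 = 4, so 4 days before Saturday is Tuesday.

Tuesday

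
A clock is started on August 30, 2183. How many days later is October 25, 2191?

2978

Day-of-year of August 30, 2183: 242.
Day-of-year of October 25, 2191: 298.
2183 has 365 days, so 365 − 242 = 123 days remain in 2183.
Full years 2184–2190: 5 common + 2 leap = 5×365 + 2×366 = 2557 days.
Total: 123 + 2557 + 298 = 2978 days.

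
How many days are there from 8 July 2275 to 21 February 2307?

11550

From July 8, 2275 to July 8, 2306: 31 years, of which 7 contain a Feb 29 — 24×365 + 7×366 = 11322 days.
(2300 is not a leap year (divisible by 100 but not 400).)
July 2306: 31 − 8 = 23 days remain.
Then August (31), September (30), October (31), November (30), December (31), January (31): 31 + 30 + 31 + 30 + 31 + 31 = 184 days.
February 1–21, 2307: 21 days (2307 is not a leap year).
Residual: 228 days.
Total: 11550 days.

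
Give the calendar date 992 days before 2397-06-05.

2394-09-17

Count 992 days before June 5, 2397:
September 17, 2394 → September 17, 2395: 365 days.
September 17, 2395 → September 17, 2396: 366 days (2396 is a leap year).
September 2396: 30 − 17 = 13 days remain.
Then October (31), November (30), December (31), January (31), February 2397 (28), March (31), April (30), May (31): 31 + 30 + 31 + 31 + 28 + 31 + 30 + 31 = 243 days.
June 1–5, 2397: 5 days.
Residual: 261 days.
Total: 992 days.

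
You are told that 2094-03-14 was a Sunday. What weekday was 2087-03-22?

Saturday

Count forward from the earlier date (March 22, 2087) to the later (March 14, 2094):
Day-of-year of March 22, 2087: 81.
Day-of-year of March 14, 2094: 73.
2087 has 365 days, so 365 − 81 = 284 days remain in 2087.
Full years: 2088: 366; 2089: 365; 2090: 365; 2091: 365; 2092: 366; 2093: 365. Sum = 2192.
Total: 284 + 2192 + 73 = 2549 days.
2549 mod 7 = 1, so 1 day before Sunday is Saturday.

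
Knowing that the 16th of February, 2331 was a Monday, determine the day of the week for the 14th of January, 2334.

February 16, 2331 → February 16, 2332: 365 days.
February 16, 2332 → February 16, 2333: 366 days (2332 is a leap year).
February 2333: 28 − 16 = 12 days remain (2333 is not a leap year, so February has 28 days).
Then 10 full months totalling 306 days.
January 1–14, 2334: 14 days.
Residual: 332 days.
Total: 1063 days.
1063 mod 7 = 6, so 6 days after Monday is Sunday.

Sunday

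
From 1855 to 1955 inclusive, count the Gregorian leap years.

24

Years divisible by 4: 1856, 1860, …, 1952 — 25 in all.
Of these, 1900 is divisible by 100 but not 400, so not leap.
Leap years: 25 − 1 = 24.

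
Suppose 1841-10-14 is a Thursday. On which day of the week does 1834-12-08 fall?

Monday

Count forward from the earlier date (December 8, 1834) to the later (October 14, 1841):
December 8, 1834 → December 8, 1835: 365 days.
December 8, 1835 → December 8, 1836: 366 days (1836 is a leap year).
December 8, 1836 → December 8, 1837: 365 days.
December 8, 1837 → December 8, 1838: 365 days.
December 8, 1838 → December 8, 1839: 365 days.
December 8, 1839 → December 8, 1840: 366 days (1840 is a leap year).
December 1840: 31 − 8 = 23 days remain.
Then 9 full months totalling 273 days.
October 1–14, 1841: 14 days.
Residual: 310 days.
Total: 2502 days.
2502 mod 7 = 3, so 3 days before Thursday is Monday.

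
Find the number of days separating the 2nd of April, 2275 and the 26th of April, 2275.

24

Within April 2275: 26 − 2 = 24 days.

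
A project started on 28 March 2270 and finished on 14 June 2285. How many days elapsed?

Day-of-year of March 28, 2270: 87.
Day-of-year of June 14, 2285: 165.
2270 has 365 days, so 365 − 87 = 278 days remain in 2270.
Full years 2271–2284: 10 common + 4 leap = 10×365 + 4×366 = 5114 days.
Total: 278 + 5114 + 165 = 5557 days.

5557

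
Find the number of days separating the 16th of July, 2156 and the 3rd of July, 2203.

Day-of-year of July 16, 2156: 198.
Day-of-year of July 3, 2203: 184.
2156 has 366 days, so 366 − 198 = 168 days remain in 2156.
Full years 2157–2202: 36 common + 10 leap = 36×365 + 10×366 = 16800 days.
Total: 168 + 16800 + 184 = 17152 days.

17152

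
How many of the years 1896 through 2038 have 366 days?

Years divisible by 4: 1896, 1900, …, 2036 — 36 in all.
Of these, 1900 is divisible by 100 but not 400, so not leap.
2000 is divisible by 400, so still leap.
Leap years: 36 − 1 = 35.

35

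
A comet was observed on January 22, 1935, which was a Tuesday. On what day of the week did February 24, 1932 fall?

Count forward from the earlier date (February 24, 1932) to the later (January 22, 1935):
February 24, 1932 → February 24, 1933: 366 days (1932 is a leap year).
February 24, 1933 → February 24, 1934: 365 days.
February 1934: 28 − 24 = 4 days remain (1934 is not a leap year, so February has 28 days).
Then 10 full months totalling 306 days.
January 1–22, 1935: 22 days.
Residual: 332 days.
Total: 1063 days.
1063 mod 7 = 6, so 6 days before Tuesday is Wednesday.

Wednesday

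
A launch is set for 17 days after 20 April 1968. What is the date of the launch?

7 May 1968

Count 17 days after April 20, 1968:
April 1968: 30 − 20 = 10 days remain.
May 1–7, 1968: 7 days.
Total: 10 + 7 = 17 days.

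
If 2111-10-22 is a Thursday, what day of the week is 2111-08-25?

Count forward from the earlier date (August 25, 2111) to the later (October 22, 2111):
August 2111: 31 − 25 = 6 days remain.
Then September (30): 30 days.
October 1–22, 2111: 22 days.
Total: 6 + 30 + 22 = 58 days.
58 mod 7 = 2, so 2 days before Thursday is Tuesday.

Tuesday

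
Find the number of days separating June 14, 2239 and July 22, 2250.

Day-of-year of June 14, 2239: 165.
Day-of-year of July 22, 2250: 203.
2239 has 365 days, so 365 − 165 = 200 days remain in 2239.
Full years 2240–2249: 7 common + 3 leap = 7×365 + 3×366 = 3653 days.
Total: 200 + 3653 + 203 = 4056 days.

4056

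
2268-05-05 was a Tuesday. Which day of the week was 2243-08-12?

Count forward from the earlier date (August 12, 2243) to the later (May 5, 2268):
From August 12, 2243 to August 12, 2267: 24 years, of which 6 contain a Feb 29 — 18×365 + 6×366 = 8766 days.
August 2267: 31 − 12 = 19 days remain.
Then September (30), October (31), November (30), December (31), January (31), February 2268 (29), March (31), April (30): 30 + 31 + 30 + 31 + 31 + 29 + 31 + 30 = 243 days.
May 1–5, 2268: 5 days.
Residual: 267 days.
Total: 9033 days.
9033 mod 7 = 3, so 3 days before Tuesday is Saturday.

Saturday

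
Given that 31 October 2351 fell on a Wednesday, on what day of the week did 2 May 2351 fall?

Count forward from the earlier date (May 2, 2351) to the later (October 31, 2351):
May 2351: 31 − 2 = 29 days remain.
Then June (30), July (31), August (31), September (30): 30 + 31 + 31 + 30 = 122 days.
October 1–31, 2351: 31 days.
Total: 29 + 122 + 31 = 182 days.
182 is a multiple of 7, so 2 May 2351 falls on the same weekday: Wednesday.

Wednesday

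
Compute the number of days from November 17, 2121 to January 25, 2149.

Day-of-year of November 17, 2121: 321.
Day-of-year of January 25, 2149: 25.
2121 has 365 days, so 365 − 321 = 44 days remain in 2121.
Full years 2122–2148: 20 common + 7 leap = 20×365 + 7×366 = 9862 days.
Total: 44 + 9862 + 25 = 9931 days.

9931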